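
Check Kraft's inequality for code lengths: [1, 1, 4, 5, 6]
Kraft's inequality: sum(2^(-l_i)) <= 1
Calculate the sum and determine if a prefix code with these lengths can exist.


Sum = 2^(-1) + 2^(-1) + 2^(-4) + 2^(-5) + 2^(-6)
    = 0.5 + 0.5 + 0.0625 + 0.03125 + 0.015625
    = 71/64 = 1.109375
Since 1.109375 > 1, Kraft's inequality is NOT satisfied.
A prefix code with these lengths CANNOT exist.

Kraft sum = 1.109375. Not satisfied.


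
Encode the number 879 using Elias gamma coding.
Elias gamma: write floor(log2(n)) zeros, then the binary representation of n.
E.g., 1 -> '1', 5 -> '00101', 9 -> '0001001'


num_bits = floor(log2(879)) + 1 = 10
leading_zeros = num_bits - 1 = 9
binary(879) = 1101101111

Elias gamma(879) = '000000000' + '1101101111' = 0000000001101101111 (19 bits)


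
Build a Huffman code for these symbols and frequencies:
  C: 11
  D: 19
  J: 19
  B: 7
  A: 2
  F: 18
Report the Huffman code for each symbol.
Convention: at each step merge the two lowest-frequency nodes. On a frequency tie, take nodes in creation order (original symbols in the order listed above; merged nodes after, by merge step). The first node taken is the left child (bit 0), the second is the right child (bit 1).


Huffman tree construction:
Step 1: Merge A(2) + B(7) = 9
Step 2: Merge (A+B)(9) + C(11) = 20
Step 3: Merge F(18) + D(19) = 37
Step 4: Merge J(19) + ((A+B)+C)(20) = 39
Step 5: Merge (F+D)(37) + (J+((A+B)+C))(39) = 76
Read each symbol's code off the tree from the root (left child = 0, right child = 1).

Codes:
  C: 111 (length 3)
  D: 01 (length 2)
  J: 10 (length 2)
  B: 1101 (length 4)
  A: 1100 (length 4)
  F: 00 (length 2)
Average code length: 181/76 = 2.3816 bits/symbol


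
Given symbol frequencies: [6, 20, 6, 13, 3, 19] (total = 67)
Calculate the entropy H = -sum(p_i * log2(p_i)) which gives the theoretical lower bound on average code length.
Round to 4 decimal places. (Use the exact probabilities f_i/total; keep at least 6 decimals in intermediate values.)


Per-symbol terms -p_i * log2(p_i) with p_i = f_i/67:
  p = 6/67 = 0.089552: log2(p) = -3.481127, -p*log2(p) = 0.311743
  p = 20/67 = 0.298507: log2(p) = -1.744161, -p*log2(p) = 0.520645
  p = 6/67 = 0.089552: log2(p) = -3.481127, -p*log2(p) = 0.311743
  p = 13/67 = 0.194030: log2(p) = -2.365649, -p*log2(p) = 0.459007
  p = 3/67 = 0.044776: log2(p) = -4.481127, -p*log2(p) = 0.200647
  p = 19/67 = 0.283582: log2(p) = -1.818162, -p*log2(p) = 0.515598
H = 0.311743 + 0.520645 + 0.311743 + 0.459007 + 0.200647 + 0.515598 = 2.319383

H = 2.3194 bits/symbol


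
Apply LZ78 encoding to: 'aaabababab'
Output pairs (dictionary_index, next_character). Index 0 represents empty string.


LZ78 encoding steps:
Dictionary: {0: ''}
Step 1: w='' (idx 0), next='a' -> output (0, 'a'), add 'a' as idx 1
Step 2: w='a' (idx 1), next='a' -> output (1, 'a'), add 'aa' as idx 2
Step 3: w='' (idx 0), next='b' -> output (0, 'b'), add 'b' as idx 3
Step 4: w='a' (idx 1), next='b' -> output (1, 'b'), add 'ab' as idx 4
Step 5: w='ab' (idx 4), next='a' -> output (4, 'a'), add 'aba' as idx 5
Step 6: w='b' (idx 3), end of input -> output (3, '')


Encoded: [(0, 'a'), (1, 'a'), (0, 'b'), (1, 'b'), (4, 'a'), (3, '')]


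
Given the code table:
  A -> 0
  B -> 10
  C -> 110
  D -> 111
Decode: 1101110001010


Decoding:
110 -> C
111 -> D
0 -> A
0 -> A
0 -> A
10 -> B
10 -> B


Result: CDAAABB


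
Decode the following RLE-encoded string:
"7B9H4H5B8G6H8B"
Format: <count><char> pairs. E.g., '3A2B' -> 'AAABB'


Expanding each <count><char> pair:
  7B -> 'BBBBBBB'
  9H -> 'HHHHHHHHH'
  4H -> 'HHHH'
  5B -> 'BBBBB'
  8G -> 'GGGGGGGG'
  6H -> 'HHHHHH'
  8B -> 'BBBBBBBB'

Decoded = BBBBBBBHHHHHHHHHHHHHBBBBBGGGGGGGGHHHHHHBBBBBBBB


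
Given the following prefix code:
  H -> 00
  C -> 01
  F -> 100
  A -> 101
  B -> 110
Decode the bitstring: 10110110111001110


Decoding step by step:
Bits 101 -> A
Bits 101 -> A
Bits 101 -> A
Bits 110 -> B
Bits 01 -> C
Bits 110 -> B


Decoded message: AAABCB


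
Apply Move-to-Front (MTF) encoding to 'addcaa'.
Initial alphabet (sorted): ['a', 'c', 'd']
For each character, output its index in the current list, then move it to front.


MTF encoding:
'a': index 0 in ['a', 'c', 'd'] -> ['a', 'c', 'd']
'd': index 2 in ['a', 'c', 'd'] -> ['d', 'a', 'c']
'd': index 0 in ['d', 'a', 'c'] -> ['d', 'a', 'c']
'c': index 2 in ['d', 'a', 'c'] -> ['c', 'd', 'a']
'a': index 2 in ['c', 'd', 'a'] -> ['a', 'c', 'd']
'a': index 0 in ['a', 'c', 'd'] -> ['a', 'c', 'd']


Output: [0, 2, 0, 2, 2, 0]


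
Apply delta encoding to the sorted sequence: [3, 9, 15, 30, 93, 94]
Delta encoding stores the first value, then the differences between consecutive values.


First value: 3
Deltas:
  9 - 3 = 6
  15 - 9 = 6
  30 - 15 = 15
  93 - 30 = 63
  94 - 93 = 1


Delta encoded: [3, 6, 6, 15, 63, 1]


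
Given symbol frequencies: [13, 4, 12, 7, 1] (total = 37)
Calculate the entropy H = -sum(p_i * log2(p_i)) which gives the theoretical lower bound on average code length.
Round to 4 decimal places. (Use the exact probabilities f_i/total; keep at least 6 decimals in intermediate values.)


Per-symbol terms -p_i * log2(p_i) with p_i = f_i/37:
  p = 13/37 = 0.351351: log2(p) = -1.509014, -p*log2(p) = 0.530194
  p = 4/37 = 0.108108: log2(p) = -3.209453, -p*log2(p) = 0.346968
  p = 12/37 = 0.324324: log2(p) = -1.624491, -p*log2(p) = 0.526862
  p = 7/37 = 0.189189: log2(p) = -2.402098, -p*log2(p) = 0.454451
  p = 1/37 = 0.027027: log2(p) = -5.209453, -p*log2(p) = 0.140796
H = 0.530194 + 0.346968 + 0.526862 + 0.454451 + 0.140796 = 1.999271

H = 1.9993 bits/symbol


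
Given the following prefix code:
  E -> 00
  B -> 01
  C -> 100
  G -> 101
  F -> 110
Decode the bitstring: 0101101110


Decoding step by step:
Bits 01 -> B
Bits 01 -> B
Bits 101 -> G
Bits 110 -> F


Decoded message: BBGF


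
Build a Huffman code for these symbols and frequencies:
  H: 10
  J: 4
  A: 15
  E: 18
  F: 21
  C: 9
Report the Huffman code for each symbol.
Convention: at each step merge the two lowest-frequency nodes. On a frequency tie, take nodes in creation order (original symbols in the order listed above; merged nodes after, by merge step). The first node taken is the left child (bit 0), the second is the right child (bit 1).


Huffman tree construction:
Step 1: Merge J(4) + C(9) = 13
Step 2: Merge H(10) + (J+C)(13) = 23
Step 3: Merge A(15) + E(18) = 33
Step 4: Merge F(21) + (H+(J+C))(23) = 44
Step 5: Merge (A+E)(33) + (F+(H+(J+C)))(44) = 77
Read each symbol's code off the tree from the root (left child = 0, right child = 1).

Codes:
  H: 110 (length 3)
  J: 1110 (length 4)
  A: 00 (length 2)
  E: 01 (length 2)
  F: 10 (length 2)
  C: 1111 (length 4)
Average code length: 190/77 = 2.4675 bits/symbol


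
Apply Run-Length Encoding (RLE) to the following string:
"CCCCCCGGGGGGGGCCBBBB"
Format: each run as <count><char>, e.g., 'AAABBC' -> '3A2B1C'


Scanning runs left to right:
  i=0: run of 'C' x 6 -> '6C'
  i=6: run of 'G' x 8 -> '8G'
  i=14: run of 'C' x 2 -> '2C'
  i=16: run of 'B' x 4 -> '4B'

RLE = 6C8G2C4B


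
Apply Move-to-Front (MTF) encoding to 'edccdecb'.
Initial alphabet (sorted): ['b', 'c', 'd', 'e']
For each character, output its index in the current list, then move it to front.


MTF encoding:
'e': index 3 in ['b', 'c', 'd', 'e'] -> ['e', 'b', 'c', 'd']
'd': index 3 in ['e', 'b', 'c', 'd'] -> ['d', 'e', 'b', 'c']
'c': index 3 in ['d', 'e', 'b', 'c'] -> ['c', 'd', 'e', 'b']
'c': index 0 in ['c', 'd', 'e', 'b'] -> ['c', 'd', 'e', 'b']
'd': index 1 in ['c', 'd', 'e', 'b'] -> ['d', 'c', 'e', 'b']
'e': index 2 in ['d', 'c', 'e', 'b'] -> ['e', 'd', 'c', 'b']
'c': index 2 in ['e', 'd', 'c', 'b'] -> ['c', 'e', 'd', 'b']
'b': index 3 in ['c', 'e', 'd', 'b'] -> ['b', 'c', 'e', 'd']


Output: [3, 3, 3, 0, 1, 2, 2, 3]


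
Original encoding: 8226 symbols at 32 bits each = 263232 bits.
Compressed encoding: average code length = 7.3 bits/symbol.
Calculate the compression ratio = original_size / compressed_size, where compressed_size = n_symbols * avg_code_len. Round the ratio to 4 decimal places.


original_size = n_symbols * orig_bits = 8226 * 32 = 263232 bits
compressed_size = n_symbols * avg_code_len = 8226 * 7.3 = 60049.8 bits
ratio = original_size / compressed_size = 263232 / 60049.8 = 4.3836

Compression ratio = 4.3836


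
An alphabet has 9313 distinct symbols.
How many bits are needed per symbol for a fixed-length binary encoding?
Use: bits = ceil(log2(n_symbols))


log2(9313) = 13.185
Bracket: 2^13 = 8192 < 9313 <= 2^14 = 16384
So ceil(log2(9313)) = 14

bits = ceil(log2(9313)) = ceil(13.185) = 14 bits


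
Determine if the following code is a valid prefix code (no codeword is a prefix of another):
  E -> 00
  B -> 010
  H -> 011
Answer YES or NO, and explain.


Checking each pair (does one codeword prefix another?):
  E='00' vs B='010': no prefix
  E='00' vs H='011': no prefix
  B='010' vs E='00': no prefix
  B='010' vs H='011': no prefix
  H='011' vs E='00': no prefix
  H='011' vs B='010': no prefix
No violation found over all pairs.

YES -- this is a valid prefix code. No codeword is a prefix of any other codeword.


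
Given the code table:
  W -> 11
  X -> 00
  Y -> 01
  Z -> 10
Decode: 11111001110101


Decoding:
11 -> W
11 -> W
10 -> Z
01 -> Y
11 -> W
01 -> Y
01 -> Y


Result: WWZYWYY


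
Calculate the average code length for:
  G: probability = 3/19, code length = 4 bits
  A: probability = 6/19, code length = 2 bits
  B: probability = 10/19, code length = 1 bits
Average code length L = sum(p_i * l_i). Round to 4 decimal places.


Weighted contributions p_i * l_i:
  G: (3/19) * 4 = 12/19
  A: (6/19) * 2 = 12/19
  B: (10/19) * 1 = 10/19
Sum = (12 + 12 + 10)/19 = 34/19

L = 34/19 = 1.7895 bits/symbol


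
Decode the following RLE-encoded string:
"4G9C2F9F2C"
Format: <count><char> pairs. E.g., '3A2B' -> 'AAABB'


Expanding each <count><char> pair:
  4G -> 'GGGG'
  9C -> 'CCCCCCCCC'
  2F -> 'FF'
  9F -> 'FFFFFFFFF'
  2C -> 'CC'

Decoded = GGGGCCCCCCCCCFFFFFFFFFFFCC


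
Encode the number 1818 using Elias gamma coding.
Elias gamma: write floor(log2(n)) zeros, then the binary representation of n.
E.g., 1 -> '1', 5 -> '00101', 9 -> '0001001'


num_bits = floor(log2(1818)) + 1 = 11
leading_zeros = num_bits - 1 = 10
binary(1818) = 11100011010

Elias gamma(1818) = '0000000000' + '11100011010' = 000000000011100011010 (21 bits)


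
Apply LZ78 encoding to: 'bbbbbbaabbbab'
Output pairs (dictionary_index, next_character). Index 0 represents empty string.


LZ78 encoding steps:
Dictionary: {0: ''}
Step 1: w='' (idx 0), next='b' -> output (0, 'b'), add 'b' as idx 1
Step 2: w='b' (idx 1), next='b' -> output (1, 'b'), add 'bb' as idx 2
Step 3: w='bb' (idx 2), next='b' -> output (2, 'b'), add 'bbb' as idx 3
Step 4: w='' (idx 0), next='a' -> output (0, 'a'), add 'a' as idx 4
Step 5: w='a' (idx 4), next='b' -> output (4, 'b'), add 'ab' as idx 5
Step 6: w='bb' (idx 2), next='a' -> output (2, 'a'), add 'bba' as idx 6
Step 7: w='b' (idx 1), end of input -> output (1, '')


Encoded: [(0, 'b'), (1, 'b'), (2, 'b'), (0, 'a'), (4, 'b'), (2, 'a'), (1, '')]


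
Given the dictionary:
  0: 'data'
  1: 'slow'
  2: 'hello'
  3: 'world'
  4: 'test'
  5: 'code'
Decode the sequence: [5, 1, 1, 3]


Look up each index in the dictionary:
  5 -> 'code'
  1 -> 'slow'
  1 -> 'slow'
  3 -> 'world'

Decoded: "code slow slow world"


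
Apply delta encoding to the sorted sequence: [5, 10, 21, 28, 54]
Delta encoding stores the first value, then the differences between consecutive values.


First value: 5
Deltas:
  10 - 5 = 5
  21 - 10 = 11
  28 - 21 = 7
  54 - 28 = 26


Delta encoded: [5, 5, 11, 7, 26]


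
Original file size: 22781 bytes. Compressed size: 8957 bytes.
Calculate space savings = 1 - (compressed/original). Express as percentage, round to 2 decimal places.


ratio = compressed/original = 8957/22781 = 0.393179
savings = 1 - ratio = 1 - 0.393179 = 0.606821
as a percentage: 0.606821 * 100 = 60.68%

Space savings = 1 - 8957/22781 = 60.68%


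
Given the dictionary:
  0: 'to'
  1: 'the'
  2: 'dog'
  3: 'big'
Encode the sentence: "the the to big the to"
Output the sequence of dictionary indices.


Look up each word in the dictionary:
  'the' -> 1
  'the' -> 1
  'to' -> 0
  'big' -> 3
  'the' -> 1
  'to' -> 0

Encoded: [1, 1, 0, 3, 1, 0]


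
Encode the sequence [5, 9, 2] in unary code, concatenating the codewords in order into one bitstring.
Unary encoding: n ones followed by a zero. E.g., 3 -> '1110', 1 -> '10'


Encode each number as n ones followed by a terminating 0:
  5 -> 111110 (6 bits)
  9 -> 1111111110 (10 bits)
  2 -> 110 (3 bits)
Total length = 6 + 10 + 3 = 19 bits.

Unary([5, 9, 2]) = 1111101111111110110 (19 bits)


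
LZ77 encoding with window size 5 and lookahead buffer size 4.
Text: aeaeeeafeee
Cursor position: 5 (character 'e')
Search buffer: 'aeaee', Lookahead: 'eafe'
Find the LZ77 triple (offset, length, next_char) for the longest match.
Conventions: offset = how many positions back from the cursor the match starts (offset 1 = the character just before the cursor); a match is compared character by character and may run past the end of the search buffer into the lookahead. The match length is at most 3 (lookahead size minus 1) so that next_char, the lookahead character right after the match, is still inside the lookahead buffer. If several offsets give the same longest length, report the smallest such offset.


Try each offset into the search buffer:
  offset=1 (pos 4, char 'e'): match length 1
  offset=2 (pos 3, char 'e'): match length 1
  offset=3 (pos 2, char 'a'): match length 0
  offset=4 (pos 1, char 'e'): match length 2
  offset=5 (pos 0, char 'a'): match length 0
Longest match has length 2 at offset 4.
next_char = character at position 5 + 2 = 7 -> 'f'

Best match: offset=4, length=2 (matching 'ea' starting at position 1)
LZ77 triple: (4, 2, 'f')


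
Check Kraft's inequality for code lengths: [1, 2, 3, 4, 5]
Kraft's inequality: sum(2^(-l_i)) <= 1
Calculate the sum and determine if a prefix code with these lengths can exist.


Sum = 2^(-1) + 2^(-2) + 2^(-3) + 2^(-4) + 2^(-5)
    = 0.5 + 0.25 + 0.125 + 0.0625 + 0.03125
    = 31/32 = 0.96875
Since 0.96875 <= 1, Kraft's inequality IS satisfied.
A prefix code with these lengths CAN exist.

Kraft sum = 0.96875. Satisfied.


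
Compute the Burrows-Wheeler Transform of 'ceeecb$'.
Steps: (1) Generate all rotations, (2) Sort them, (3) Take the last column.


Rotations (sorted):
  0: $ceeecb -> last char: b
  1: b$ceeec -> last char: c
  2: cb$ceee -> last char: e
  3: ceeecb$ -> last char: $
  4: ecb$cee -> last char: e
  5: eecb$ce -> last char: e
  6: eeecb$c -> last char: c


BWT = bce$eec


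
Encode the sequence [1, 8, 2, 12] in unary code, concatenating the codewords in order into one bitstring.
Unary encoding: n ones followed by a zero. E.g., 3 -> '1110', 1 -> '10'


Encode each number as n ones followed by a terminating 0:
  1 -> 10 (2 bits)
  8 -> 111111110 (9 bits)
  2 -> 110 (3 bits)
  12 -> 1111111111110 (13 bits)
Total length = 2 + 9 + 3 + 13 = 27 bits.

Unary([1, 8, 2, 12]) = 101111111101101111111111110 (27 bits)


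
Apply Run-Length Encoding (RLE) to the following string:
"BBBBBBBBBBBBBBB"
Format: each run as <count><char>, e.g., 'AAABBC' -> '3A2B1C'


Scanning runs left to right:
  i=0: run of 'B' x 15 -> '15B'

RLE = 15B


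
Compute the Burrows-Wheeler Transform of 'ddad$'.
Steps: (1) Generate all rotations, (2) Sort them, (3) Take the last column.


Rotations (sorted):
  0: $ddad -> last char: d
  1: ad$dd -> last char: d
  2: d$dda -> last char: a
  3: dad$d -> last char: d
  4: ddad$ -> last char: $


BWT = ddad$


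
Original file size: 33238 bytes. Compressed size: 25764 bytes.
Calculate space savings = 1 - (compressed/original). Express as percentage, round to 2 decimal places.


ratio = compressed/original = 25764/33238 = 0.775137
savings = 1 - ratio = 1 - 0.775137 = 0.224863
as a percentage: 0.224863 * 100 = 22.49%

Space savings = 1 - 25764/33238 = 22.49%


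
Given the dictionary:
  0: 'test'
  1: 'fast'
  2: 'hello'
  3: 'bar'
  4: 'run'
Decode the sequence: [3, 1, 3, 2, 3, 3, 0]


Look up each index in the dictionary:
  3 -> 'bar'
  1 -> 'fast'
  3 -> 'bar'
  2 -> 'hello'
  3 -> 'bar'
  3 -> 'bar'
  0 -> 'test'

Decoded: "bar fast bar hello bar bar test"


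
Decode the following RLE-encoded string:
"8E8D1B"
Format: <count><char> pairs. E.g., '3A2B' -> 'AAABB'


Expanding each <count><char> pair:
  8E -> 'EEEEEEEE'
  8D -> 'DDDDDDDD'
  1B -> 'B'

Decoded = EEEEEEEEDDDDDDDDB


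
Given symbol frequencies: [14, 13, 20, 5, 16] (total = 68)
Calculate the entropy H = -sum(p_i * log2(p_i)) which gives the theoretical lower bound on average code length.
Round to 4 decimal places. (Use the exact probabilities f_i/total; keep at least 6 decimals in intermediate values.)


Per-symbol terms -p_i * log2(p_i) with p_i = f_i/68:
  p = 14/68 = 0.205882: log2(p) = -2.280108, -p*log2(p) = 0.469434
  p = 13/68 = 0.191176: log2(p) = -2.387023, -p*log2(p) = 0.456343
  p = 20/68 = 0.294118: log2(p) = -1.765535, -p*log2(p) = 0.519275
  p = 5/68 = 0.073529: log2(p) = -3.765535, -p*log2(p) = 0.276878
  p = 16/68 = 0.235294: log2(p) = -2.087463, -p*log2(p) = 0.491168
H = 0.469434 + 0.456343 + 0.519275 + 0.276878 + 0.491168 = 2.213098

H = 2.2131 bits/symbol


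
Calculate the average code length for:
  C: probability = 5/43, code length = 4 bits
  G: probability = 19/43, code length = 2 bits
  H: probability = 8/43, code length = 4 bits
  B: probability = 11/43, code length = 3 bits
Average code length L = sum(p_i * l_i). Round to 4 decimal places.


Weighted contributions p_i * l_i:
  C: (5/43) * 4 = 20/43
  G: (19/43) * 2 = 38/43
  H: (8/43) * 4 = 32/43
  B: (11/43) * 3 = 33/43
Sum = (20 + 38 + 32 + 33)/43 = 123/43

L = 123/43 = 2.8605 bits/symbol


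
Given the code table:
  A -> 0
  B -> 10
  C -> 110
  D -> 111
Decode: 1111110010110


Decoding:
111 -> D
111 -> D
0 -> A
0 -> A
10 -> B
110 -> C


Result: DDAABC


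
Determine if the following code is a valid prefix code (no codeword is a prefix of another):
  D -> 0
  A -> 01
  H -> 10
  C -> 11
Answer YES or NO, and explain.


Checking each pair (does one codeword prefix another?):
  D='0' vs A='01': prefix -- VIOLATION

NO -- this is NOT a valid prefix code. D (0) is a prefix of A (01).


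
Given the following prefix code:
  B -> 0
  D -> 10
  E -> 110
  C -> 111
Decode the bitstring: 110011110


Decoding step by step:
Bits 110 -> E
Bits 0 -> B
Bits 111 -> C
Bits 10 -> D


Decoded message: EBCD


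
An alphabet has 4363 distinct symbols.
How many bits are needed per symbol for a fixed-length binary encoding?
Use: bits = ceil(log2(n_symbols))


log2(4363) = 12.0911
Bracket: 2^12 = 4096 < 4363 <= 2^13 = 8192
So ceil(log2(4363)) = 13

bits = ceil(log2(4363)) = ceil(12.0911) = 13 bits


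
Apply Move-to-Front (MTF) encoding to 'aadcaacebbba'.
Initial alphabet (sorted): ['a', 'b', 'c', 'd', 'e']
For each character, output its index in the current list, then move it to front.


MTF encoding:
'a': index 0 in ['a', 'b', 'c', 'd', 'e'] -> ['a', 'b', 'c', 'd', 'e']
'a': index 0 in ['a', 'b', 'c', 'd', 'e'] -> ['a', 'b', 'c', 'd', 'e']
'd': index 3 in ['a', 'b', 'c', 'd', 'e'] -> ['d', 'a', 'b', 'c', 'e']
'c': index 3 in ['d', 'a', 'b', 'c', 'e'] -> ['c', 'd', 'a', 'b', 'e']
'a': index 2 in ['c', 'd', 'a', 'b', 'e'] -> ['a', 'c', 'd', 'b', 'e']
'a': index 0 in ['a', 'c', 'd', 'b', 'e'] -> ['a', 'c', 'd', 'b', 'e']
'c': index 1 in ['a', 'c', 'd', 'b', 'e'] -> ['c', 'a', 'd', 'b', 'e']
'e': index 4 in ['c', 'a', 'd', 'b', 'e'] -> ['e', 'c', 'a', 'd', 'b']
'b': index 4 in ['e', 'c', 'a', 'd', 'b'] -> ['b', 'e', 'c', 'a', 'd']
'b': index 0 in ['b', 'e', 'c', 'a', 'd'] -> ['b', 'e', 'c', 'a', 'd']
'b': index 0 in ['b', 'e', 'c', 'a', 'd'] -> ['b', 'e', 'c', 'a', 'd']
'a': index 3 in ['b', 'e', 'c', 'a', 'd'] -> ['a', 'b', 'e', 'c', 'd']


Output: [0, 0, 3, 3, 2, 0, 1, 4, 4, 0, 0, 3]


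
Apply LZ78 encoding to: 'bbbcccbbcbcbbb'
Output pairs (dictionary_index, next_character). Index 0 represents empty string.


LZ78 encoding steps:
Dictionary: {0: ''}
Step 1: w='' (idx 0), next='b' -> output (0, 'b'), add 'b' as idx 1
Step 2: w='b' (idx 1), next='b' -> output (1, 'b'), add 'bb' as idx 2
Step 3: w='' (idx 0), next='c' -> output (0, 'c'), add 'c' as idx 3
Step 4: w='c' (idx 3), next='c' -> output (3, 'c'), add 'cc' as idx 4
Step 5: w='bb' (idx 2), next='c' -> output (2, 'c'), add 'bbc' as idx 5
Step 6: w='b' (idx 1), next='c' -> output (1, 'c'), add 'bc' as idx 6
Step 7: w='bb' (idx 2), next='b' -> output (2, 'b'), add 'bbb' as idx 7


Encoded: [(0, 'b'), (1, 'b'), (0, 'c'), (3, 'c'), (2, 'c'), (1, 'c'), (2, 'b')]


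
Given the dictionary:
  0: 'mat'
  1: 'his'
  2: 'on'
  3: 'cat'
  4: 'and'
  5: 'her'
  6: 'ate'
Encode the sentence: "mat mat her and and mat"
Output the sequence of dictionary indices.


Look up each word in the dictionary:
  'mat' -> 0
  'mat' -> 0
  'her' -> 5
  'and' -> 4
  'and' -> 4
  'mat' -> 0

Encoded: [0, 0, 5, 4, 4, 0]


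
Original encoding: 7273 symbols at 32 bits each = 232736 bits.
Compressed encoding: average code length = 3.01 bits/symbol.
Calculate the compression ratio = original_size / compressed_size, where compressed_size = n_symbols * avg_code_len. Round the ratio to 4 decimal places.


original_size = n_symbols * orig_bits = 7273 * 32 = 232736 bits
compressed_size = n_symbols * avg_code_len = 7273 * 3.01 = 21891.73 bits
ratio = original_size / compressed_size = 232736 / 21891.73 = 10.6312

Compression ratio = 10.6312


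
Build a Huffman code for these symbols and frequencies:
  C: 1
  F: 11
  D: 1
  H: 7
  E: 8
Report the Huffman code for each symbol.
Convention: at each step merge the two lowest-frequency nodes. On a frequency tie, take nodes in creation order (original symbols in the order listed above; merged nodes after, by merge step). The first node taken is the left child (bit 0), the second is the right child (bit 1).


Huffman tree construction:
Step 1: Merge C(1) + D(1) = 2
Step 2: Merge (C+D)(2) + H(7) = 9
Step 3: Merge E(8) + ((C+D)+H)(9) = 17
Step 4: Merge F(11) + (E+((C+D)+H))(17) = 28
Read each symbol's code off the tree from the root (left child = 0, right child = 1).

Codes:
  C: 1100 (length 4)
  F: 0 (length 1)
  D: 1101 (length 4)
  H: 111 (length 3)
  E: 10 (length 2)
Average code length: 56/28 = 2.0000 bits/symbol


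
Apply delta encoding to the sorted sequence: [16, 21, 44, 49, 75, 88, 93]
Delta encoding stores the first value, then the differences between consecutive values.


First value: 16
Deltas:
  21 - 16 = 5
  44 - 21 = 23
  49 - 44 = 5
  75 - 49 = 26
  88 - 75 = 13
  93 - 88 = 5


Delta encoded: [16, 5, 23, 5, 26, 13, 5]


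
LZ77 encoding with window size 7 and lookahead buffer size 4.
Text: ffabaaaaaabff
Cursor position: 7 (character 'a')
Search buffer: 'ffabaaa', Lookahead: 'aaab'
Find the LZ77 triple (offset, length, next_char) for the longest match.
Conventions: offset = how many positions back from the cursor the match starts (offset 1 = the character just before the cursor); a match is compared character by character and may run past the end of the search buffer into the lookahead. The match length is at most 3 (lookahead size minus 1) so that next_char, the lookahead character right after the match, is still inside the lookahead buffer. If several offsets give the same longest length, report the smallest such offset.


Try each offset into the search buffer:
  offset=1 (pos 6, char 'a'): match length 3
  offset=2 (pos 5, char 'a'): match length 3
  offset=3 (pos 4, char 'a'): match length 3
  offset=4 (pos 3, char 'b'): match length 0
  offset=5 (pos 2, char 'a'): match length 1
  offset=6 (pos 1, char 'f'): match length 0
  offset=7 (pos 0, char 'f'): match length 0
Longest match has length 3, found at offsets 1, 2, 3; take the smallest, offset 1.
next_char = character at position 7 + 3 = 10 -> 'b'

Best match: offset=1, length=3 (matching 'aaa' starting at position 6)
LZ77 triple: (1, 3, 'b')


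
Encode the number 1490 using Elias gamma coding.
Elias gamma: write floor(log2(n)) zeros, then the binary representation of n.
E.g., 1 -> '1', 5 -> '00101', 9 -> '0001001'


num_bits = floor(log2(1490)) + 1 = 11
leading_zeros = num_bits - 1 = 10
binary(1490) = 10111010010

Elias gamma(1490) = '0000000000' + '10111010010' = 000000000010111010010 (21 bits)


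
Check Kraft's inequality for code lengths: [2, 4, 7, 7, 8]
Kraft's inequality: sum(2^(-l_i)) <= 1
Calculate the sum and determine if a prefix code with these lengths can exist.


Sum = 2^(-2) + 2^(-4) + 2^(-7) + 2^(-7) + 2^(-8)
    = 0.25 + 0.0625 + 0.0078125 + 0.0078125 + 0.00390625
    = 85/256 = 0.33203125
Since 0.33203125 <= 1, Kraft's inequality IS satisfied.
A prefix code with these lengths CAN exist.

Kraft sum = 0.33203125. Satisfied.


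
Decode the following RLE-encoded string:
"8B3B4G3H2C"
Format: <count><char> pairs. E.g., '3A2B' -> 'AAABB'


Expanding each <count><char> pair:
  8B -> 'BBBBBBBB'
  3B -> 'BBB'
  4G -> 'GGGG'
  3H -> 'HHH'
  2C -> 'CC'

Decoded = BBBBBBBBBBBGGGGHHHCC


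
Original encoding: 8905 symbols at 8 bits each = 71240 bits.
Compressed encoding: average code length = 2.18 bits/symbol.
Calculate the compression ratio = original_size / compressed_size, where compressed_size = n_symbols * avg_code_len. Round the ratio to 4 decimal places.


original_size = n_symbols * orig_bits = 8905 * 8 = 71240 bits
compressed_size = n_symbols * avg_code_len = 8905 * 2.18 = 19412.9 bits
ratio = original_size / compressed_size = 71240 / 19412.9 = 3.6697

Compression ratio = 3.6697


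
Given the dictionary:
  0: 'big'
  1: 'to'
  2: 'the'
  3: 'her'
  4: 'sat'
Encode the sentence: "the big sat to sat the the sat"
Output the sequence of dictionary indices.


Look up each word in the dictionary:
  'the' -> 2
  'big' -> 0
  'sat' -> 4
  'to' -> 1
  'sat' -> 4
  'the' -> 2
  'the' -> 2
  'sat' -> 4

Encoded: [2, 0, 4, 1, 4, 2, 2, 4]


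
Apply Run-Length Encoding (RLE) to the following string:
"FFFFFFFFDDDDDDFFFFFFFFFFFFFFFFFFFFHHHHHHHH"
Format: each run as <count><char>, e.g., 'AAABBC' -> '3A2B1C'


Scanning runs left to right:
  i=0: run of 'F' x 8 -> '8F'
  i=8: run of 'D' x 6 -> '6D'
  i=14: run of 'F' x 20 -> '20F'
  i=34: run of 'H' x 8 -> '8H'

RLE = 8F6D20F8H


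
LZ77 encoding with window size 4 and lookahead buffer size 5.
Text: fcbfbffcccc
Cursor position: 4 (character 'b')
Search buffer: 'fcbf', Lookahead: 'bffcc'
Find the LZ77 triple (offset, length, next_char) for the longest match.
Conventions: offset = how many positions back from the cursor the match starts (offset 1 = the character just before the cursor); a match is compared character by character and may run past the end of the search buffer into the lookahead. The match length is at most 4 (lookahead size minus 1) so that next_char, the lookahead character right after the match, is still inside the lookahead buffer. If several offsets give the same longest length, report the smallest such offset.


Try each offset into the search buffer:
  offset=1 (pos 3, char 'f'): match length 0
  offset=2 (pos 2, char 'b'): match length 2
  offset=3 (pos 1, char 'c'): match length 0
  offset=4 (pos 0, char 'f'): match length 0
Longest match has length 2 at offset 2.
next_char = character at position 4 + 2 = 6 -> 'f'

Best match: offset=2, length=2 (matching 'bf' starting at position 2)
LZ77 triple: (2, 2, 'f')


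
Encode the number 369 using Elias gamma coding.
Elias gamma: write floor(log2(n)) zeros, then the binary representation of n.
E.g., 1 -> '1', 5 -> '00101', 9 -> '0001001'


num_bits = floor(log2(369)) + 1 = 9
leading_zeros = num_bits - 1 = 8
binary(369) = 101110001

Elias gamma(369) = '00000000' + '101110001' = 00000000101110001 (17 bits)


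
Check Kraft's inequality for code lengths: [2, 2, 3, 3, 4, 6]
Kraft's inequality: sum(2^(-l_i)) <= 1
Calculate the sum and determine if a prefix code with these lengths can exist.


Sum = 2^(-2) + 2^(-2) + 2^(-3) + 2^(-3) + 2^(-4) + 2^(-6)
    = 0.25 + 0.25 + 0.125 + 0.125 + 0.0625 + 0.015625
    = 53/64 = 0.828125
Since 0.828125 <= 1, Kraft's inequality IS satisfied.
A prefix code with these lengths CAN exist.

Kraft sum = 0.828125. Satisfied.


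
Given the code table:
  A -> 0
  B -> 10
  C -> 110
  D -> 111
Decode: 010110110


Decoding:
0 -> A
10 -> B
110 -> C
110 -> C


Result: ABCC


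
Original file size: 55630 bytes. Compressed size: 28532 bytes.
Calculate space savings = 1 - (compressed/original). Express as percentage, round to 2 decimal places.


ratio = compressed/original = 28532/55630 = 0.512889
savings = 1 - ratio = 1 - 0.512889 = 0.487111
as a percentage: 0.487111 * 100 = 48.71%

Space savings = 1 - 28532/55630 = 48.71%


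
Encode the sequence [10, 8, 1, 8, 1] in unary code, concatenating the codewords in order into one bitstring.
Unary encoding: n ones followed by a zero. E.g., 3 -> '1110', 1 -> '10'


Encode each number as n ones followed by a terminating 0:
  10 -> 11111111110 (11 bits)
  8 -> 111111110 (9 bits)
  1 -> 10 (2 bits)
  8 -> 111111110 (9 bits)
  1 -> 10 (2 bits)
Total length = 11 + 9 + 2 + 9 + 2 = 33 bits.

Unary([10, 8, 1, 8, 1]) = 111111111101111111101011111111010 (33 bits)


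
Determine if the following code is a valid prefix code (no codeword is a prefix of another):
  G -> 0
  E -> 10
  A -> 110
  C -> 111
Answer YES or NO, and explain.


Checking each pair (does one codeword prefix another?):
  G='0' vs E='10': no prefix
  G='0' vs A='110': no prefix
  G='0' vs C='111': no prefix
  E='10' vs G='0': no prefix
  E='10' vs A='110': no prefix
  E='10' vs C='111': no prefix
  A='110' vs G='0': no prefix
  A='110' vs E='10': no prefix
  A='110' vs C='111': no prefix
  C='111' vs G='0': no prefix
  C='111' vs E='10': no prefix
  C='111' vs A='110': no prefix
No violation found over all pairs.

YES -- this is a valid prefix code. No codeword is a prefix of any other codeword.


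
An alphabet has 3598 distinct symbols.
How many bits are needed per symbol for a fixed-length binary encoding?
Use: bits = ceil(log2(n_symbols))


log2(3598) = 11.813
Bracket: 2^11 = 2048 < 3598 <= 2^12 = 4096
So ceil(log2(3598)) = 12

bits = ceil(log2(3598)) = ceil(11.813) = 12 bits


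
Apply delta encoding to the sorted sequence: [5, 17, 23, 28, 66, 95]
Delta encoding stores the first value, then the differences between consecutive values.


First value: 5
Deltas:
  17 - 5 = 12
  23 - 17 = 6
  28 - 23 = 5
  66 - 28 = 38
  95 - 66 = 29


Delta encoded: [5, 12, 6, 5, 38, 29]


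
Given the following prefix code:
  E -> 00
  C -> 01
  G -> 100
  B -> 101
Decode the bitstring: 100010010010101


Decoding step by step:
Bits 100 -> G
Bits 01 -> C
Bits 00 -> E
Bits 100 -> G
Bits 101 -> B
Bits 01 -> C


Decoded message: GCEGBC


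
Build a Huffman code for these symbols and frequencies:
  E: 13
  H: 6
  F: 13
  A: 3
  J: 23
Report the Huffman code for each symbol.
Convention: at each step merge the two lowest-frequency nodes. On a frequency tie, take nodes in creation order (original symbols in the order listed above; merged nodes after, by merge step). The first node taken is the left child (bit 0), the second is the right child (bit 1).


Huffman tree construction:
Step 1: Merge A(3) + H(6) = 9
Step 2: Merge (A+H)(9) + E(13) = 22
Step 3: Merge F(13) + ((A+H)+E)(22) = 35
Step 4: Merge J(23) + (F+((A+H)+E))(35) = 58
Read each symbol's code off the tree from the root (left child = 0, right child = 1).

Codes:
  E: 111 (length 3)
  H: 1101 (length 4)
  F: 10 (length 2)
  A: 1100 (length 4)
  J: 0 (length 1)
Average code length: 124/58 = 2.1379 bits/symbol


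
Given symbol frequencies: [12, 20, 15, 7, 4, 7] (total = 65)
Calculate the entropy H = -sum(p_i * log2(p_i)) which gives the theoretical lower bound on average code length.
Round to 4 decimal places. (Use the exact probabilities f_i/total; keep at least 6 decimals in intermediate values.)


Per-symbol terms -p_i * log2(p_i) with p_i = f_i/65:
  p = 12/65 = 0.184615: log2(p) = -2.437405, -p*log2(p) = 0.449983
  p = 20/65 = 0.307692: log2(p) = -1.700440, -p*log2(p) = 0.523212
  p = 15/65 = 0.230769: log2(p) = -2.115477, -p*log2(p) = 0.488187
  p = 7/65 = 0.107692: log2(p) = -3.215013, -p*log2(p) = 0.346232
  p = 4/65 = 0.061538: log2(p) = -4.022368, -p*log2(p) = 0.247530
  p = 7/65 = 0.107692: log2(p) = -3.215013, -p*log2(p) = 0.346232
H = 0.449983 + 0.523212 + 0.488187 + 0.346232 + 0.247530 + 0.346232 = 2.401376

H = 2.4014 bits/symbol


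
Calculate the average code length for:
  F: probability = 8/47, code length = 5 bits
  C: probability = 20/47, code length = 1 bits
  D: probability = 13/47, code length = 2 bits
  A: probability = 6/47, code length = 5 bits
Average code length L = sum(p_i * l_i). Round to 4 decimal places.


Weighted contributions p_i * l_i:
  F: (8/47) * 5 = 40/47
  C: (20/47) * 1 = 20/47
  D: (13/47) * 2 = 26/47
  A: (6/47) * 5 = 30/47
Sum = (40 + 20 + 26 + 30)/47 = 116/47

L = 116/47 = 2.4681 bits/symbol


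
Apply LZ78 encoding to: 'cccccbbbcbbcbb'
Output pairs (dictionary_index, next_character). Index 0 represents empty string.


LZ78 encoding steps:
Dictionary: {0: ''}
Step 1: w='' (idx 0), next='c' -> output (0, 'c'), add 'c' as idx 1
Step 2: w='c' (idx 1), next='c' -> output (1, 'c'), add 'cc' as idx 2
Step 3: w='cc' (idx 2), next='b' -> output (2, 'b'), add 'ccb' as idx 3
Step 4: w='' (idx 0), next='b' -> output (0, 'b'), add 'b' as idx 4
Step 5: w='b' (idx 4), next='c' -> output (4, 'c'), add 'bc' as idx 5
Step 6: w='b' (idx 4), next='b' -> output (4, 'b'), add 'bb' as idx 6
Step 7: w='c' (idx 1), next='b' -> output (1, 'b'), add 'cb' as idx 7
Step 8: w='b' (idx 4), end of input -> output (4, '')


Encoded: [(0, 'c'), (1, 'c'), (2, 'b'), (0, 'b'), (4, 'c'), (4, 'b'), (1, 'b'), (4, '')]


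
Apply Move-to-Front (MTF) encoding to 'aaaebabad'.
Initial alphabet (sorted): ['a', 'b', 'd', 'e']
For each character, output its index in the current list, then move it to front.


MTF encoding:
'a': index 0 in ['a', 'b', 'd', 'e'] -> ['a', 'b', 'd', 'e']
'a': index 0 in ['a', 'b', 'd', 'e'] -> ['a', 'b', 'd', 'e']
'a': index 0 in ['a', 'b', 'd', 'e'] -> ['a', 'b', 'd', 'e']
'e': index 3 in ['a', 'b', 'd', 'e'] -> ['e', 'a', 'b', 'd']
'b': index 2 in ['e', 'a', 'b', 'd'] -> ['b', 'e', 'a', 'd']
'a': index 2 in ['b', 'e', 'a', 'd'] -> ['a', 'b', 'e', 'd']
'b': index 1 in ['a', 'b', 'e', 'd'] -> ['b', 'a', 'e', 'd']
'a': index 1 in ['b', 'a', 'e', 'd'] -> ['a', 'b', 'e', 'd']
'd': index 3 in ['a', 'b', 'e', 'd'] -> ['d', 'a', 'b', 'e']


Output: [0, 0, 0, 3, 2, 2, 1, 1, 3]


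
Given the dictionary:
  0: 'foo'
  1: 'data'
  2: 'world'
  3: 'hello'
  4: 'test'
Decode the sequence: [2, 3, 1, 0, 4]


Look up each index in the dictionary:
  2 -> 'world'
  3 -> 'hello'
  1 -> 'data'
  0 -> 'foo'
  4 -> 'test'

Decoded: "world hello data foo test"


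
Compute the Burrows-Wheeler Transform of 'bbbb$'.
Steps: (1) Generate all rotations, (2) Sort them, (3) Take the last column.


Rotations (sorted):
  0: $bbbb -> last char: b
  1: b$bbb -> last char: b
  2: bb$bb -> last char: b
  3: bbb$b -> last char: b
  4: bbbb$ -> last char: $


BWT = bbbb$


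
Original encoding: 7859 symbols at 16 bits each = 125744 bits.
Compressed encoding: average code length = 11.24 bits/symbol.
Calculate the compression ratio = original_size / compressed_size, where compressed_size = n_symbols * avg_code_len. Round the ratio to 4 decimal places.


original_size = n_symbols * orig_bits = 7859 * 16 = 125744 bits
compressed_size = n_symbols * avg_code_len = 7859 * 11.24 = 88335.16 bits
ratio = original_size / compressed_size = 125744 / 88335.16 = 1.4235

Compression ratio = 1.4235


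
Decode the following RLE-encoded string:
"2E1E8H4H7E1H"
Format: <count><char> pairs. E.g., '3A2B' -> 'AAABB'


Expanding each <count><char> pair:
  2E -> 'EE'
  1E -> 'E'
  8H -> 'HHHHHHHH'
  4H -> 'HHHH'
  7E -> 'EEEEEEE'
  1H -> 'H'

Decoded = EEEHHHHHHHHHHHHEEEEEEEH


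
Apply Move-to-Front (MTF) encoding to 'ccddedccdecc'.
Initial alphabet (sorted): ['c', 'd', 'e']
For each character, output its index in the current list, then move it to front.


MTF encoding:
'c': index 0 in ['c', 'd', 'e'] -> ['c', 'd', 'e']
'c': index 0 in ['c', 'd', 'e'] -> ['c', 'd', 'e']
'd': index 1 in ['c', 'd', 'e'] -> ['d', 'c', 'e']
'd': index 0 in ['d', 'c', 'e'] -> ['d', 'c', 'e']
'e': index 2 in ['d', 'c', 'e'] -> ['e', 'd', 'c']
'd': index 1 in ['e', 'd', 'c'] -> ['d', 'e', 'c']
'c': index 2 in ['d', 'e', 'c'] -> ['c', 'd', 'e']
'c': index 0 in ['c', 'd', 'e'] -> ['c', 'd', 'e']
'd': index 1 in ['c', 'd', 'e'] -> ['d', 'c', 'e']
'e': index 2 in ['d', 'c', 'e'] -> ['e', 'd', 'c']
'c': index 2 in ['e', 'd', 'c'] -> ['c', 'e', 'd']
'c': index 0 in ['c', 'e', 'd'] -> ['c', 'e', 'd']


Output: [0, 0, 1, 0, 2, 1, 2, 0, 1, 2, 2, 0]


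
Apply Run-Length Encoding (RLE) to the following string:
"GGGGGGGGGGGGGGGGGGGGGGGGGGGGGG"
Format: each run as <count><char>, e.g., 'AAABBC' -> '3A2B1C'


Scanning runs left to right:
  i=0: run of 'G' x 30 -> '30G'

RLE = 30G


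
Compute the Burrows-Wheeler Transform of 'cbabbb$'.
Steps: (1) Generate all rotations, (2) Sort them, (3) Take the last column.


Rotations (sorted):
  0: $cbabbb -> last char: b
  1: abbb$cb -> last char: b
  2: b$cbabb -> last char: b
  3: babbb$c -> last char: c
  4: bb$cbab -> last char: b
  5: bbb$cba -> last char: a
  6: cbabbb$ -> last char: $


BWT = bbbcba$


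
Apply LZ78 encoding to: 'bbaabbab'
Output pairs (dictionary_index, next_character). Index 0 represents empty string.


LZ78 encoding steps:
Dictionary: {0: ''}
Step 1: w='' (idx 0), next='b' -> output (0, 'b'), add 'b' as idx 1
Step 2: w='b' (idx 1), next='a' -> output (1, 'a'), add 'ba' as idx 2
Step 3: w='' (idx 0), next='a' -> output (0, 'a'), add 'a' as idx 3
Step 4: w='b' (idx 1), next='b' -> output (1, 'b'), add 'bb' as idx 4
Step 5: w='a' (idx 3), next='b' -> output (3, 'b'), add 'ab' as idx 5


Encoded: [(0, 'b'), (1, 'a'), (0, 'a'), (1, 'b'), (3, 'b')]


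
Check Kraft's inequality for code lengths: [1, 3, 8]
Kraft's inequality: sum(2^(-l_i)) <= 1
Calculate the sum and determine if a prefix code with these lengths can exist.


Sum = 2^(-1) + 2^(-3) + 2^(-8)
    = 0.5 + 0.125 + 0.00390625
    = 161/256 = 0.62890625
Since 0.62890625 <= 1, Kraft's inequality IS satisfied.
A prefix code with these lengths CAN exist.

Kraft sum = 0.62890625. Satisfied.


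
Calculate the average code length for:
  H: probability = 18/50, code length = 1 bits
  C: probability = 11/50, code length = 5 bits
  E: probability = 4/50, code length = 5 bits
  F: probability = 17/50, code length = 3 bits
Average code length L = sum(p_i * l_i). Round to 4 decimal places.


Weighted contributions p_i * l_i:
  H: (18/50) * 1 = 18/50
  C: (11/50) * 5 = 55/50
  E: (4/50) * 5 = 20/50
  F: (17/50) * 3 = 51/50
Sum = (18 + 55 + 20 + 51)/50 = 144/50

L = 144/50 = 2.8800 bits/symbol


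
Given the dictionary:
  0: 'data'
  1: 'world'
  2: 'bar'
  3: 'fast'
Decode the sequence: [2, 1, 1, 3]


Look up each index in the dictionary:
  2 -> 'bar'
  1 -> 'world'
  1 -> 'world'
  3 -> 'fast'

Decoded: "bar world world fast"


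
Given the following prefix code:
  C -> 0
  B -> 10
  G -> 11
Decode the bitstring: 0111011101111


Decoding step by step:
Bits 0 -> C
Bits 11 -> G
Bits 10 -> B
Bits 11 -> G
Bits 10 -> B
Bits 11 -> G
Bits 11 -> G


Decoded message: CGBGBGG


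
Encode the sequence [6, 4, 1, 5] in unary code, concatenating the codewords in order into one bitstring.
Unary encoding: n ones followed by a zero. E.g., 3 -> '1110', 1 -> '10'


Encode each number as n ones followed by a terminating 0:
  6 -> 1111110 (7 bits)
  4 -> 11110 (5 bits)
  1 -> 10 (2 bits)
  5 -> 111110 (6 bits)
Total length = 7 + 5 + 2 + 6 = 20 bits.

Unary([6, 4, 1, 5]) = 11111101111010111110 (20 bits)


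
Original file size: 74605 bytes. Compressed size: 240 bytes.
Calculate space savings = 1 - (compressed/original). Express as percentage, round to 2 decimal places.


ratio = compressed/original = 240/74605 = 0.003217
savings = 1 - ratio = 1 - 0.003217 = 0.996783
as a percentage: 0.996783 * 100 = 99.68%

Space savings = 1 - 240/74605 = 99.68%
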